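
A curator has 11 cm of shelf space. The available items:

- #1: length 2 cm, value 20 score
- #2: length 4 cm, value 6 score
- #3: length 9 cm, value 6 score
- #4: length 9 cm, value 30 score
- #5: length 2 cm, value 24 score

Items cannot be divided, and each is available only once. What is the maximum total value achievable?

Check high-value combinations within 11 cm:
- #4+#5: length 9+2=11, value 30+24=54
- #1+#2+#5: length 2+4+2=8, value 20+6+24=50
- #1+#4: length 2+9=11, value 20+30=50
Best: 54 score.

54 score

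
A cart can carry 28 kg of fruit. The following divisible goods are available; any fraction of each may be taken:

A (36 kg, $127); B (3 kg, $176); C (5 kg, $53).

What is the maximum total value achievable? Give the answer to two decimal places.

Take in order of value per unit:
- B (176/3 per unit): all 3 → value 176, running total 176.00
- C (53/5 per unit): all 5 → value 53, running total 229.00
- A (127/36 per unit): 20 of 36 → value 20×127/36 = 70.5556, running total 299.56
Total 299.56.

299.56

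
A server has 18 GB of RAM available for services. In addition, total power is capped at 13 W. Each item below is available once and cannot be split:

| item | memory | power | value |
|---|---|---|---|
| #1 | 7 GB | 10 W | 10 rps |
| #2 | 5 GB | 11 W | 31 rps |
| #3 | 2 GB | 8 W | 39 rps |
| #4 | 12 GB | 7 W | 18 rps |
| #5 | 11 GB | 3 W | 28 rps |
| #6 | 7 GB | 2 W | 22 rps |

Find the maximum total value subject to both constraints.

Feasible sets respecting both limits:
- #3+#5: memory 13, power 11, value 67
- #3+#6: memory 9, power 10, value 61
- #2+#6: memory 12, power 13, value 53
- #5+#6: memory 18, power 5, value 50
Best: 67 rps.

67 rps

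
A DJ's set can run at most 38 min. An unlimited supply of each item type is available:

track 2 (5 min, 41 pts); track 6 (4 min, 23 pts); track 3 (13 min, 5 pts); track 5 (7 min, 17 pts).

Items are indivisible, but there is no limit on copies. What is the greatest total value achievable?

292 pts

Best value-per-unit is track 2 at 41/5; filling with it alone gives 7×41 = 287.
Optimal mix: 6×track 2 + 2×track 6 → duration 38, value 292.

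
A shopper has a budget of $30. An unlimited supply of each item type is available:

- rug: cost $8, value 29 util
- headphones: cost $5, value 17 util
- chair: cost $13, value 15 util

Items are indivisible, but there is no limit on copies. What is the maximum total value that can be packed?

Best value-per-unit is rug at 29/8; filling with it alone gives 3×29 = 87.
Optimal mix: 3×rug + 1×headphones → cost 29, value 104.

104 util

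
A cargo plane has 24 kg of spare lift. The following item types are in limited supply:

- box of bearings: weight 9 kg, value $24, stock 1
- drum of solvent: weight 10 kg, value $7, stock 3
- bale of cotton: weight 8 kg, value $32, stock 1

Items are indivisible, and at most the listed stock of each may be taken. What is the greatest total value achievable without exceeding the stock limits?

Best selections within weight 24 and stock limits:
- 1×box of bearings + 1×bale of cotton: weight 17, value 56
- 1×drum of solvent + 1×bale of cotton: weight 18, value 39
- 1×bale of cotton: weight 8, value 32
- 1×box of bearings + 1×drum of solvent: weight 19, value 31
Best: $56.

$56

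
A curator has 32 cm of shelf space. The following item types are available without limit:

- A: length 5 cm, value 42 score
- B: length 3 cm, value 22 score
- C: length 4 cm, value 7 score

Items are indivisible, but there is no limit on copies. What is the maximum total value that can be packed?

Best value-per-unit is A at 42/5; filling with it alone gives 6×42 = 252.
Optimal mix: 4×A + 4×B → length 32, value 256.

256 score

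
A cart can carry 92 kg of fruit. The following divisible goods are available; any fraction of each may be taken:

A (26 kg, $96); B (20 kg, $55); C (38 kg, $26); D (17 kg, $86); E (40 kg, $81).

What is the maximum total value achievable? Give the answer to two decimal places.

Take in order of value per unit:
- D (86/17 per unit): all 17 → value 86, running total 86.00
- A (96/26 per unit): all 26 → value 96, running total 182.00
- B (55/20 per unit): all 20 → value 55, running total 237.00
- E (81/40 per unit): 29 of 40 → value 29×81/40 = 58.7250, running total 295.73
Total 295.73.

295.73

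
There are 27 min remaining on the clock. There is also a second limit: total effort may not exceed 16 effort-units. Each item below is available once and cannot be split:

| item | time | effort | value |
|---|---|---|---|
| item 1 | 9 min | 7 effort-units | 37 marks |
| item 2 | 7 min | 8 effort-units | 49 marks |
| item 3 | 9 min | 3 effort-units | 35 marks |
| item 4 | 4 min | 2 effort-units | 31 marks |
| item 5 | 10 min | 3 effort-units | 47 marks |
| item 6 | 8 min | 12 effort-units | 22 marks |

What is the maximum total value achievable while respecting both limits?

131 marks

Feasible sets respecting both limits:
- item 2+item 3+item 5: time 26, effort 14, value 131
- item 2+item 4+item 5: time 21, effort 13, value 127
- item 2+item 3+item 4: time 20, effort 13, value 115
- item 1+item 4+item 5: time 23, effort 12, value 115
Best: 131 marks.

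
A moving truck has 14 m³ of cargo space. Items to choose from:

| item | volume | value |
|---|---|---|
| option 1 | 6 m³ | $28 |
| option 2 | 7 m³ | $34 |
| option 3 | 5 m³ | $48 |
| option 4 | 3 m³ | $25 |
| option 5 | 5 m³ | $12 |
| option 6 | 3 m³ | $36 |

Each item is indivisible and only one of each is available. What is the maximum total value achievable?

Check high-value combinations within 14 m³:
- option 1+option 3+option 6: volume 6+5+3=14, value 28+48+36=112
- option 3+option 4+option 6: volume 5+3+3=11, value 48+25+36=109
- option 1+option 3+option 4: volume 6+5+3=14, value 28+48+25=101
- option 3+option 5+option 6: volume 5+5+3=13, value 48+12+36=96
- option 2+option 4+option 6: volume 7+3+3=13, value 34+25+36=95
Best: $112.

$112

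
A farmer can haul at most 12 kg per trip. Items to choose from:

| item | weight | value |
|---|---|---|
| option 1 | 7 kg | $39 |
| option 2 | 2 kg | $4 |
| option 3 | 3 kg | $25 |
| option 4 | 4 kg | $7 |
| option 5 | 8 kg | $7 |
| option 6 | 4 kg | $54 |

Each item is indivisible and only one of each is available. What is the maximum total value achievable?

$93

Check high-value combinations within 12 kg:
- option 1+option 6: weight 7+4=11, value 39+54=93
- option 3+option 4+option 6: weight 3+4+4=11, value 25+7+54=86
- option 2+option 3+option 6: weight 2+3+4=9, value 4+25+54=83
- option 3+option 6: weight 3+4=7, value 25+54=79
- option 1+option 2+option 3: weight 7+2+3=12, value 39+4+25=68
Best: $93.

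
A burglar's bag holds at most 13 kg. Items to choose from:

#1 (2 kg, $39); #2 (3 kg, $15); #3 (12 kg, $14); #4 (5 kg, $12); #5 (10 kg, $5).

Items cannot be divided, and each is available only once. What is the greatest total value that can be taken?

$66

Check high-value combinations within 13 kg:
- #1+#2+#4: weight 2+3+5=10, value 39+15+12=66
- #1+#2: weight 2+3=5, value 39+15=54
- #1+#4: weight 2+5=7, value 39+12=51
- #1+#5: weight 2+10=12, value 39+5=44
Best: $66.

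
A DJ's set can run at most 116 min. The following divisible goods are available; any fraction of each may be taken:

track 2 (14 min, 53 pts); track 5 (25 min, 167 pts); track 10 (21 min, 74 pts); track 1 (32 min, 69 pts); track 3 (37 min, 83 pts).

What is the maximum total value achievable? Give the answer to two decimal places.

417.97

Take in order of value per unit:
- track 5 (167/25 per unit): all 25 → value 167, running total 167.00
- track 2 (53/14 per unit): all 14 → value 53, running total 220.00
- track 10 (74/21 per unit): all 21 → value 74, running total 294.00
- track 3 (83/37 per unit): all 37 → value 83, running total 377.00
- track 1 (69/32 per unit): 19 of 32 → value 19×69/32 = 40.9688, running total 417.97
Total 417.97.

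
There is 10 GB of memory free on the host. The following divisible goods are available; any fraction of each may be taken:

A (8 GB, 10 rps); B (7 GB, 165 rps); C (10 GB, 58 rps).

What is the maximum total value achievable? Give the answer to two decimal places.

Take in order of value per unit:
- B (165/7 per unit): all 7 → value 165, running total 165.00
- C (58/10 per unit): 3 of 10 → value 3×58/10 = 17.4000, running total 182.40
Total 182.40.

182.40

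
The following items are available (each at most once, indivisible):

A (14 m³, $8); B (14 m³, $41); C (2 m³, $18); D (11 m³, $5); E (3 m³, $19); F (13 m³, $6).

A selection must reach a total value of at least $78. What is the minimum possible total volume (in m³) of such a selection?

19

Subsets with value ≥ 78, sorted by total volume:
- B+C+E: volume 19, value 78
- B+C+D+E: volume 30, value 83
- B+C+E+F: volume 32, value 84
- A+B+C+E: volume 33, value 86
Minimum volume: 19 m³.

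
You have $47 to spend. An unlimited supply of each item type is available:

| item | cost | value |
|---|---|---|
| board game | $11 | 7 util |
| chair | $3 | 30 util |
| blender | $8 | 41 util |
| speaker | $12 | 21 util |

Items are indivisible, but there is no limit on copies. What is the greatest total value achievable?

Best value-per-unit is chair at 30/3, and filling with it alone uses cost 15×3=45. No mix of the others beats 15×30 = 450.

450 util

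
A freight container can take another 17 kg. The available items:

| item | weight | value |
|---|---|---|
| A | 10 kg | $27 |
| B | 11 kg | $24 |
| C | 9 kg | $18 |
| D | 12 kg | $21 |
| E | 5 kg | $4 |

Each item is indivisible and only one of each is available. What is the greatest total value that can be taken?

$31

Check high-value combinations within 17 kg:
- A+E: weight 10+5=15, value 27+4=31
- B+E: weight 11+5=16, value 24+4=28
- A: weight 10, value 27
Best: $31.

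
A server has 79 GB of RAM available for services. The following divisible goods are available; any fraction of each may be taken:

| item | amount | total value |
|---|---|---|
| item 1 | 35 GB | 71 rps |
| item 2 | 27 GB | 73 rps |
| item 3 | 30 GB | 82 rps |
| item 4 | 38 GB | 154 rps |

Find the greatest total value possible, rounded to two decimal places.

Take in order of value per unit:
- item 4 (154/38 per unit): all 38 → value 154, running total 154.00
- item 3 (82/30 per unit): all 30 → value 82, running total 236.00
- item 2 (73/27 per unit): 11 of 27 → value 11×73/27 = 29.7407, running total 265.74
Total 265.74.

265.74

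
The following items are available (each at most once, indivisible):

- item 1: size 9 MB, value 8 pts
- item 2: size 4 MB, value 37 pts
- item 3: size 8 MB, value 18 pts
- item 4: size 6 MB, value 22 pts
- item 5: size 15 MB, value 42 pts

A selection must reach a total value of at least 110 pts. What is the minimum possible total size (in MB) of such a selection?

33

Subsets with value ≥ 110, sorted by total size:
- item 2+item 3+item 4+item 5: size 33, value 119
- item 1+item 2+item 3+item 4+item 5: size 42, value 127
Minimum size: 33 MB.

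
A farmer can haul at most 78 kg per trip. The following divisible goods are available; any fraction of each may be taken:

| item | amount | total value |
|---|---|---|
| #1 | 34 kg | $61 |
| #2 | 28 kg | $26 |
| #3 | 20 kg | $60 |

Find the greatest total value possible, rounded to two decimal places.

Take in order of value per unit:
- #3 (60/20 per unit): all 20 → value 60, running total 60.00
- #1 (61/34 per unit): all 34 → value 61, running total 121.00
- #2 (26/28 per unit): 24 of 28 → value 24×26/28 = 22.2857, running total 143.29
Total 143.29.

143.29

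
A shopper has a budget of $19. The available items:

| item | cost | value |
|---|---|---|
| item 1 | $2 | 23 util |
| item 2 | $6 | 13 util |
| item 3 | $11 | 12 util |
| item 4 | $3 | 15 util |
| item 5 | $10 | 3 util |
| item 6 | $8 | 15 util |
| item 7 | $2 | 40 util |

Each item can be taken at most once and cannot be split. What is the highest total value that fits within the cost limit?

93 util

Check high-value combinations within $19:
- item 1+item 4+item 6+item 7: cost 2+3+8+2=15, value 23+15+15+40=93
- item 1+item 2+item 4+item 7: cost 2+6+3+2=13, value 23+13+15+40=91
- item 1+item 2+item 6+item 7: cost 2+6+8+2=18, value 23+13+15+40=91
- item 1+item 3+item 4+item 7: cost 2+11+3+2=18, value 23+12+15+40=90
Best: 93 util.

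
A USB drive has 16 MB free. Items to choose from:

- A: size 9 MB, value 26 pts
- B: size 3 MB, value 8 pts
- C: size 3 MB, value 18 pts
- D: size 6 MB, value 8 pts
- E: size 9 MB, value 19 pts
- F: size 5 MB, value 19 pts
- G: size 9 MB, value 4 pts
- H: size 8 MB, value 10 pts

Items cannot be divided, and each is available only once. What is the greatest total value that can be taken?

Check high-value combinations within 16 MB:
- A+B+C: size 9+3+3=15, value 26+8+18=52
- C+F+H: size 3+5+8=16, value 18+19+10=47
- B+C+F: size 3+3+5=11, value 8+18+19=45
- A+F: size 9+5=14, value 26+19=45
Best: 52 pts.

52 pts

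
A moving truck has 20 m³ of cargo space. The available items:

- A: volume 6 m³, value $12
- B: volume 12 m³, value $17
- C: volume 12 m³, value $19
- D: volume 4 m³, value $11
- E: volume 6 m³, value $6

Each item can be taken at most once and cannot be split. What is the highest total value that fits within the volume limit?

Check high-value combinations within 20 m³:
- A+C: volume 6+12=18, value 12+19=31
- C+D: volume 12+4=16, value 19+11=30
- A+D+E: volume 6+4+6=16, value 12+11+6=29
- A+B: volume 6+12=18, value 12+17=29
- B+D: volume 12+4=16, value 17+11=28
Best: $31.

$31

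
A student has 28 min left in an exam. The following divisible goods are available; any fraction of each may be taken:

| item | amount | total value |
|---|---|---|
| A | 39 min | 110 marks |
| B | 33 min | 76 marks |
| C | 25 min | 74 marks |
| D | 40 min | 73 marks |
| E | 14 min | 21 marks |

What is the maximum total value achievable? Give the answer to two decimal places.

Take in order of value per unit:
- C (74/25 per unit): all 25 → value 74, running total 74.00
- A (110/39 per unit): 3 of 39 → value 3×110/39 = 8.4615, running total 82.46
Total 82.46.

82.46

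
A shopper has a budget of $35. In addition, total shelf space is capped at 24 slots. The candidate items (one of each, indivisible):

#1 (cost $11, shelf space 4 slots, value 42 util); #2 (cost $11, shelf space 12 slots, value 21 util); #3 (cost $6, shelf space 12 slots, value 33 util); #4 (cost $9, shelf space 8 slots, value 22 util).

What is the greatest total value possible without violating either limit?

Feasible sets respecting both limits:
- #1+#3+#4: cost 26, shelf space 24, value 97
- #1+#2+#4: cost 31, shelf space 24, value 85
- #1+#3: cost 17, shelf space 16, value 75
- #1+#4: cost 20, shelf space 12, value 64
Best: 97 util.

97 util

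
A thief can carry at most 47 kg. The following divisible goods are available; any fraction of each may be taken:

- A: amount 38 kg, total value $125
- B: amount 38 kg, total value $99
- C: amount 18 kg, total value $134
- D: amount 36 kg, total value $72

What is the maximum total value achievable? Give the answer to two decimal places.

Take in order of value per unit:
- C (134/18 per unit): all 18 → value 134, running total 134.00
- A (125/38 per unit): 29 of 38 → value 29×125/38 = 95.3947, running total 229.39
Total 229.39.

229.39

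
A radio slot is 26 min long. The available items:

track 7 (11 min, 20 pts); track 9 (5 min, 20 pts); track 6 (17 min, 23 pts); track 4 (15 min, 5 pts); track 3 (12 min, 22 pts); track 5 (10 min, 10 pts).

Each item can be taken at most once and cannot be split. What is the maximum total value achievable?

Check high-value combinations within 26 min:
- track 7+track 9+track 5: duration 11+5+10=26, value 20+20+10=50
- track 9+track 6: duration 5+17=22, value 20+23=43
- track 9+track 3: duration 5+12=17, value 20+22=42
- track 7+track 3: duration 11+12=23, value 20+22=42
Best: 50 pts.

50 pts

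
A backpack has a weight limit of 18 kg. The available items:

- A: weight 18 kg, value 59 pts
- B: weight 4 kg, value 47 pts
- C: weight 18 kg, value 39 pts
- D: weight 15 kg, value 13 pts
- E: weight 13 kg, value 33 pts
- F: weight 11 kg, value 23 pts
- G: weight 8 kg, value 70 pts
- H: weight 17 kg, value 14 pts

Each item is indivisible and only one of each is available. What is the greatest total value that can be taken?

117 pts

Check high-value combinations within 18 kg:
- B+G: weight 4+8=12, value 47+70=117
- B+E: weight 4+13=17, value 47+33=80
- G: weight 8, value 70
- B+F: weight 4+11=15, value 47+23=70
- A: weight 18, value 59
Best: 117 pts.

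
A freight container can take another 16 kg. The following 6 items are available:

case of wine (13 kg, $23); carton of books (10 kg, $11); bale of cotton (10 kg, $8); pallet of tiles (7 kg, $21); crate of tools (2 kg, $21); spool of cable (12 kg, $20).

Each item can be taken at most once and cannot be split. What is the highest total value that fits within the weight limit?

Check high-value combinations within 16 kg:
- case of wine+crate of tools: weight 13+2=15, value 23+21=44
- pallet of tiles+crate of tools: weight 7+2=9, value 21+21=42
- crate of tools+spool of cable: weight 2+12=14, value 21+20=41
Best: $44.

$44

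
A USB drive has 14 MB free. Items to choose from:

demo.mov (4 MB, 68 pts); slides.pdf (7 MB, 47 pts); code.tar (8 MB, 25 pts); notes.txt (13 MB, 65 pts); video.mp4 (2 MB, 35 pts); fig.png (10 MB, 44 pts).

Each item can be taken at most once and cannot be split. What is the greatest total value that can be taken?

150 pts

Check high-value combinations within 14 MB:
- demo.mov+slides.pdf+video.mp4: size 4+7+2=13, value 68+47+35=150
- demo.mov+code.tar+video.mp4: size 4+8+2=14, value 68+25+35=128
- demo.mov+slides.pdf: size 4+7=11, value 68+47=115
- demo.mov+fig.png: size 4+10=14, value 68+44=112
- demo.mov+video.mp4: size 4+2=6, value 68+35=103
Best: 150 pts.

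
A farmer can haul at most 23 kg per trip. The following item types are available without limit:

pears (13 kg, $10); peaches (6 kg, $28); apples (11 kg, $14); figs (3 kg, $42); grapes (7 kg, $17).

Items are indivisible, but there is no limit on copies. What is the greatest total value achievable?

$294

Best value-per-unit is figs at 42/3, and filling with it alone uses weight 7×3=21. No mix of the others beats 7×42 = 294.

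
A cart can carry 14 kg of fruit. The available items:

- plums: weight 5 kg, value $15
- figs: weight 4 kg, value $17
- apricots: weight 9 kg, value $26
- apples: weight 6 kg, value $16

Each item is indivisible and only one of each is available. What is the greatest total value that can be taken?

$43

This is a 0/1 knapsack; check combinations near the capacity.
- figs+apricots: weight 4+9=13, value 17+26=43
- plums+apricots: weight 5+9=14, value 15+26=41
- figs+apples: weight 4+6=10, value 17+16=33
Best: $43.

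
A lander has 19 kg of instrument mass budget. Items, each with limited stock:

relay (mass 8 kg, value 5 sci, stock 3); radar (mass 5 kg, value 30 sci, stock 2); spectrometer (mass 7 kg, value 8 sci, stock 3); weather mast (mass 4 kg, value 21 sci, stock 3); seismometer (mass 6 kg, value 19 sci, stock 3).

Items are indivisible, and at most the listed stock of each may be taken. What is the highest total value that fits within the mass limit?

Top feasible selections:
- 2×radar + 2×weather mast: mass 18, value 102
- 1×radar + 3×weather mast: mass 17, value 93
- 1×radar + 2×weather mast + 1×seismometer: mass 19, value 91
Best: 102 sci.

102 sci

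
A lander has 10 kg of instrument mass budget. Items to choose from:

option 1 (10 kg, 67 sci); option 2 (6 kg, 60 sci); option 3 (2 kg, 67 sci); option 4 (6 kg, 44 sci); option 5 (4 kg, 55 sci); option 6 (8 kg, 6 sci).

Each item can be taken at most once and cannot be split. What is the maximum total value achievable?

Check high-value combinations within 10 kg:
- option 2+option 3: mass 6+2=8, value 60+67=127
- option 3+option 5: mass 2+4=6, value 67+55=122
- option 2+option 5: mass 6+4=10, value 60+55=115
Best: 127 sci.

127 sci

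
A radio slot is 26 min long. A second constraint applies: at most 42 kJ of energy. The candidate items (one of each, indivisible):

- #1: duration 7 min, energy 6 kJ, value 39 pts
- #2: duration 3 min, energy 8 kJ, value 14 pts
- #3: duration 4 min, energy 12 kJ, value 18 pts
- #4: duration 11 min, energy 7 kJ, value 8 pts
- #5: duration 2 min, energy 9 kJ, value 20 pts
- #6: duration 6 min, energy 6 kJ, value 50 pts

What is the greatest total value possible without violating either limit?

141 pts

Feasible sets respecting both limits:
- #1+#2+#3+#5+#6: duration 22, energy 41, value 141
- #1+#3+#5+#6: duration 19, energy 33, value 127
- #1+#2+#5+#6: duration 18, energy 29, value 123
- #1+#2+#3+#6: duration 20, energy 32, value 121
Best: 141 pts.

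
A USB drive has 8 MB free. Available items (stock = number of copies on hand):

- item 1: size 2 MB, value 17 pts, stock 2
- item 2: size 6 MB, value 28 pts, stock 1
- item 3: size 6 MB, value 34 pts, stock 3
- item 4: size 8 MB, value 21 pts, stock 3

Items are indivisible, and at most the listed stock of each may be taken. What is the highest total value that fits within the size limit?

Best selections within size 8 and stock limits:
- 1×item 1 + 1×item 3: size 8, value 51
- 1×item 1 + 1×item 2: size 8, value 45
- 2×item 1: size 4, value 34
- 1×item 3: size 6, value 34
Best: 51 pts.

51 pts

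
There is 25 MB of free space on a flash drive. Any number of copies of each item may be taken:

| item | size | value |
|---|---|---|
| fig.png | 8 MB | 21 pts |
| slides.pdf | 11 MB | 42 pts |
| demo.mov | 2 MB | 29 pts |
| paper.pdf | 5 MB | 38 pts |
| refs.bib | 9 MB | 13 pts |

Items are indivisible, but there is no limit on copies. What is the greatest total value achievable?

Best value-per-unit is demo.mov at 29/2, and filling with it alone uses size 12×2=24. No mix of the others beats 12×29 = 348.

348 pts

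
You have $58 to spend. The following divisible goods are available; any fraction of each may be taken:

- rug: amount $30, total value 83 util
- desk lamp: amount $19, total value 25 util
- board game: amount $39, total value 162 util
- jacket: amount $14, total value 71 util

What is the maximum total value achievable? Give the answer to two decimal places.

Take in order of value per unit:
- jacket (71/14 per unit): all 14 → value 71, running total 71.00
- board game (162/39 per unit): all 39 → value 162, running total 233.00
- rug (83/30 per unit): 5 of 30 → value 5×83/30 = 13.8333, running total 246.83
Total 246.83.

246.83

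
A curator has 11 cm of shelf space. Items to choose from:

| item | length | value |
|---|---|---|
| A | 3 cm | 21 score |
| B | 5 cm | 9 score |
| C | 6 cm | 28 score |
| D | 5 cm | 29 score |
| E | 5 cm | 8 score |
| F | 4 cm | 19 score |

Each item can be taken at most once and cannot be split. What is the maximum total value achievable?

57 score

Check high-value combinations within 11 cm:
- C+D: length 6+5=11, value 28+29=57
- A+D: length 3+5=8, value 21+29=50
- A+C: length 3+6=9, value 21+28=49
- D+F: length 5+4=9, value 29+19=48
- C+F: length 6+4=10, value 28+19=47
Best: 57 score.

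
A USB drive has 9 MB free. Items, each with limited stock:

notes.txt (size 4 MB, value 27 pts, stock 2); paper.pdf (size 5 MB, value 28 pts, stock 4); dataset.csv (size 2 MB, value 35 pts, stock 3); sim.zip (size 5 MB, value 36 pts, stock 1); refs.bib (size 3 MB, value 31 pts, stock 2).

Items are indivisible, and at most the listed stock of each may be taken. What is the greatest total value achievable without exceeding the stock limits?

Top feasible selections:
- 3×dataset.csv + 1×refs.bib: size 9, value 136
- 2×dataset.csv + 1×sim.zip: size 9, value 106
- 3×dataset.csv: size 6, value 105
- 2×dataset.csv + 1×refs.bib: size 7, value 101
Best: 136 pts.

136 pts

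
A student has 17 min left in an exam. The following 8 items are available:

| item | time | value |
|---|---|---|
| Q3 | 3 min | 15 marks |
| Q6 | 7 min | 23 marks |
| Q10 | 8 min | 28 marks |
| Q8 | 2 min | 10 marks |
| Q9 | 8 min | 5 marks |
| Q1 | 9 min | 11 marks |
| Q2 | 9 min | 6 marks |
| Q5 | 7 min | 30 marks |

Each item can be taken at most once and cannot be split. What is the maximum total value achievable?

Check high-value combinations within 17 min:
- Q3+Q6+Q5: time 3+7+7=17, value 15+23+30=68
- Q10+Q8+Q5: time 8+2+7=17, value 28+10+30=68
- Q6+Q8+Q5: time 7+2+7=16, value 23+10+30=63
- Q6+Q10+Q8: time 7+8+2=17, value 23+28+10=61
- Q10+Q5: time 8+7=15, value 28+30=58
Best: 68 marks.

68 marks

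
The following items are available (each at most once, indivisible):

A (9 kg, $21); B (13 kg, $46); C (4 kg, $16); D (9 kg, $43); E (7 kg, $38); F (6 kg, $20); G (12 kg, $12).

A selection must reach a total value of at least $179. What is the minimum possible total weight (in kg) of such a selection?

48

Subsets with value ≥ 179, sorted by total weight:
- A+B+C+D+E+F: weight 48, value 184
- A+B+D+E+F+G: weight 56, value 180
- A+B+C+D+E+F+G: weight 60, value 196
Minimum weight: 48 kg.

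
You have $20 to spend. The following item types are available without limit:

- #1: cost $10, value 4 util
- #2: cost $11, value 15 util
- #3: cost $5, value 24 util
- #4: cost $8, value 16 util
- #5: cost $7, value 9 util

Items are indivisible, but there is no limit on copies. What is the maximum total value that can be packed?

Best value-per-unit is #3 at 24/5, and filling with it alone uses cost 4×5=20. No mix of the others beats 4×24 = 96.

96 util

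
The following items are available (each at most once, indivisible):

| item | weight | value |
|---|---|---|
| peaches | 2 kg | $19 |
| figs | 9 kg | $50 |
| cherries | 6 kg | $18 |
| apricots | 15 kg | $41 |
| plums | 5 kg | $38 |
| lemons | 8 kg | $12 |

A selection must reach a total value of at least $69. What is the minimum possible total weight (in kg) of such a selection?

Subsets with value ≥ 69, sorted by total weight:
- peaches+figs: weight 11, value 69
- peaches+cherries+plums: weight 13, value 75
- figs+plums: weight 14, value 88
- peaches+plums+lemons: weight 15, value 69
Minimum weight: 11 kg.

11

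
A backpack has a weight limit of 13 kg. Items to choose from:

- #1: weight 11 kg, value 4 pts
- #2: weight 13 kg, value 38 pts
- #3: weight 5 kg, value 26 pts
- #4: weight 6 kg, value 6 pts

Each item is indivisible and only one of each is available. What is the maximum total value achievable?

Check high-value combinations within 13 kg:
- #2: weight 13, value 38
- #3+#4: weight 5+6=11, value 26+6=32
- #3: weight 5, value 26
Best: 38 pts.

38 pts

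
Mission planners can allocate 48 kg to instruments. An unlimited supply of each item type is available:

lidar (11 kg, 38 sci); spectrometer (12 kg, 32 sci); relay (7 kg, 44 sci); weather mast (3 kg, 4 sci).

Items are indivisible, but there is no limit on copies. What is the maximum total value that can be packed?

272 sci

Best value-per-unit is relay at 44/7; filling with it alone gives 6×44 = 264.
Optimal mix: 6×relay + 2×weather mast → mass 48, value 272.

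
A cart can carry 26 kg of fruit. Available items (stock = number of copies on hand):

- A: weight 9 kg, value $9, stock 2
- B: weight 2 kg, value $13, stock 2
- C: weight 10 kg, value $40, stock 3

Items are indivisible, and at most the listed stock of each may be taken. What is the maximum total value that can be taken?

$106

Best selections within weight 26 and stock limits:
- 2×B + 2×C: weight 24, value 106
- 1×B + 2×C: weight 22, value 93
Best: $106.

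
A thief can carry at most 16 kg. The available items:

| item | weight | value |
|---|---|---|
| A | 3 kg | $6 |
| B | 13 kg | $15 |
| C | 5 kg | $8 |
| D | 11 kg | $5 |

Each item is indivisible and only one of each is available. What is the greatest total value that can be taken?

$21

Check high-value combinations within 16 kg:
- A+B: weight 3+13=16, value 6+15=21
- B: weight 13, value 15
- A+C: weight 3+5=8, value 6+8=14
- C+D: weight 5+11=16, value 8+5=13
- A+D: weight 3+11=14, value 6+5=11
Best: $21.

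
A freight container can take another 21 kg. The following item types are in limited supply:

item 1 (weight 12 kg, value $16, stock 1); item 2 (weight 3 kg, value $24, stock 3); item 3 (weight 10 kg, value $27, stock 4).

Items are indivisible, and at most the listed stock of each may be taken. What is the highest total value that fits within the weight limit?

$99

Top feasible selections:
- 3×item 2 + 1×item 3: weight 19, value 99
- 1×item 1 + 3×item 2: weight 21, value 88
- 2×item 2 + 1×item 3: weight 16, value 75
- 3×item 2: weight 9, value 72
Best: $99.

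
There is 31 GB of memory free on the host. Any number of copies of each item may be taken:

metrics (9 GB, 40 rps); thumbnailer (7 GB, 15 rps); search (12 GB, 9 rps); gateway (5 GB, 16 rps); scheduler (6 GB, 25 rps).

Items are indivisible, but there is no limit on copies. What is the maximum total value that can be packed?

130 rps

Best value-per-unit is metrics at 40/9; filling with it alone gives 3×40 = 120.
Optimal mix: 2×metrics + 2×scheduler → memory 30, value 130.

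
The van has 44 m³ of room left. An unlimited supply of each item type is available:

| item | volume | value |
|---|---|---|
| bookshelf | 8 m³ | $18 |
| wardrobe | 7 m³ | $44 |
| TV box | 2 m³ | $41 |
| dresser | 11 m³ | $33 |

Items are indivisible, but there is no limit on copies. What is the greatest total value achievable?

Best value-per-unit is TV box at 41/2, and filling with it alone uses volume 22×2=44. No mix of the others beats 22×41 = 902.

$902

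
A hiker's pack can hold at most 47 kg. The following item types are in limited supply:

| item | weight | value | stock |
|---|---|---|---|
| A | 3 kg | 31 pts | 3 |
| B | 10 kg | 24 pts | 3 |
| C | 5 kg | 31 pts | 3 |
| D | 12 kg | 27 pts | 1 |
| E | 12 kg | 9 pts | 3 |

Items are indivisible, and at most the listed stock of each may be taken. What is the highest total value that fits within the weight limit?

Top feasible selections:
- 3×A + 1×B + 3×C + 1×D: weight 46, value 237
- 3×A + 2×B + 3×C: weight 44, value 234
- 3×A + 1×B + 3×C + 1×E: weight 46, value 219
Best: 237 pts.

237 pts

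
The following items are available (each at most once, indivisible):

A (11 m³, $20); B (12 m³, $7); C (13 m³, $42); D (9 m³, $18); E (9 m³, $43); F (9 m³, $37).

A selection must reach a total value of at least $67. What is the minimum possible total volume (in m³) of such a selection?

Subsets with value ≥ 67, sorted by total volume:
- E+F: volume 18, value 80
- C+E: volume 22, value 85
- C+F: volume 22, value 79
- D+E+F: volume 27, value 98
Minimum volume: 18 m³.

18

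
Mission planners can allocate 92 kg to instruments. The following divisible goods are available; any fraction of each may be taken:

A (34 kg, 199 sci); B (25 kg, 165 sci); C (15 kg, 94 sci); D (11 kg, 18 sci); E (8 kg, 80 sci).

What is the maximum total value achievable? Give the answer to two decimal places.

554.36

Take in order of value per unit:
- E (80/8 per unit): all 8 → value 80, running total 80.00
- B (165/25 per unit): all 25 → value 165, running total 245.00
- C (94/15 per unit): all 15 → value 94, running total 339.00
- A (199/34 per unit): all 34 → value 199, running total 538.00
- D (18/11 per unit): 10 of 11 → value 10×18/11 = 16.3636, running total 554.36
Total 554.36.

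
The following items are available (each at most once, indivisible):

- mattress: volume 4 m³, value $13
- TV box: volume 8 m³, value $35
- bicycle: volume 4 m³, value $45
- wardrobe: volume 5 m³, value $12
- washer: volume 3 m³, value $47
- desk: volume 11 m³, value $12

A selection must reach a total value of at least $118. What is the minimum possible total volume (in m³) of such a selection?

Subsets with value ≥ 118, sorted by total volume:
- TV box+bicycle+washer: volume 15, value 127
- mattress+TV box+bicycle+washer: volume 19, value 140
Minimum volume: 15 m³.

15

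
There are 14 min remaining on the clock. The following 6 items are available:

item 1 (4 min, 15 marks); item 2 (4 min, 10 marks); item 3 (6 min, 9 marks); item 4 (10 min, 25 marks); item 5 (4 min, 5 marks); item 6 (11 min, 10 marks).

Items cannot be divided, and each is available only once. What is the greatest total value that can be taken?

40 marks

This is a 0/1 knapsack; check combinations near the capacity.
- item 1+item 4: time 4+10=14, value 15+25=40
- item 2+item 4: time 4+10=14, value 10+25=35
- item 1+item 2+item 3: time 4+4+6=14, value 15+10+9=34
- item 1+item 2+item 5: time 4+4+4=12, value 15+10+5=30
Best: 40 marks.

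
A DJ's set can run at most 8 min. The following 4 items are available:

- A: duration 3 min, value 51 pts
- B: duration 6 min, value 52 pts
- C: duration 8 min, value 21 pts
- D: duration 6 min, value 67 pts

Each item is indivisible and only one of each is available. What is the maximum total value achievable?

Check high-value combinations within 8 min:
- D: duration 6, value 67
- B: duration 6, value 52
- A: duration 3, value 51
- C: duration 8, value 21
Best: 67 pts.

67 pts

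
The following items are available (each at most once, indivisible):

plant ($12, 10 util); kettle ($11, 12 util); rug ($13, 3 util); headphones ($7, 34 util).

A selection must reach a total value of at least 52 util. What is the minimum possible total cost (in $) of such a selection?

30

Subsets with value ≥ 52, sorted by total cost:
- plant+kettle+headphones: cost 30, value 56
- plant+kettle+rug+headphones: cost 43, value 59
Minimum cost: 30 $.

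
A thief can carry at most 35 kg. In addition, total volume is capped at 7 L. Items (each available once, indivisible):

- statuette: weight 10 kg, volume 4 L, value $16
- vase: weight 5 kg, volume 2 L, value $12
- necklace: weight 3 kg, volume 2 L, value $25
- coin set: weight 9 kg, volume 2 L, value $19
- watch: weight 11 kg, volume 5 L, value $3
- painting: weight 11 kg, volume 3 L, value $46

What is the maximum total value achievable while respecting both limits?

Feasible sets respecting both limits:
- necklace+coin set+painting: weight 23, volume 7, value 90
- vase+necklace+painting: weight 19, volume 7, value 83
- vase+coin set+painting: weight 25, volume 7, value 77
- necklace+painting: weight 14, volume 5, value 71
Best: $90.

$90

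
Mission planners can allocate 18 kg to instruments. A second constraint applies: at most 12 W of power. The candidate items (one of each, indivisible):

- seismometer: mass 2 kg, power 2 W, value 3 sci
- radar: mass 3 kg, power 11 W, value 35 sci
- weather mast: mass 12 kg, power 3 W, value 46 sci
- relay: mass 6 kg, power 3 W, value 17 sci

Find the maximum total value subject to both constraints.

Feasible sets respecting both limits:
- weather mast+relay: mass 18, power 6, value 63
- seismometer+weather mast: mass 14, power 5, value 49
- weather mast: mass 12, power 3, value 46
Best: 63 sci.

63 sci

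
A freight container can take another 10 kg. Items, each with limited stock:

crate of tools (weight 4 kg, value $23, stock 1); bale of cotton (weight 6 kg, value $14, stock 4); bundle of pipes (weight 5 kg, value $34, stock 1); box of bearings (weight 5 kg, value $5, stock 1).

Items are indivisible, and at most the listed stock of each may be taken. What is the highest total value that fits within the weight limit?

$57

Top feasible selections:
- 1×crate of tools + 1×bundle of pipes: weight 9, value 57
- 1×bundle of pipes + 1×box of bearings: weight 10, value 39
- 1×crate of tools + 1×bale of cotton: weight 10, value 37
Best: $57.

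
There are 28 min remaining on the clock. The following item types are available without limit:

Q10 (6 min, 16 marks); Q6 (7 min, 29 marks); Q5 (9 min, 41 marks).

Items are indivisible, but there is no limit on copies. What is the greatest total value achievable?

Best value-per-unit is Q5 at 41/9, and filling with it alone uses time 3×9=27. No mix of the others beats 3×41 = 123.

123 marks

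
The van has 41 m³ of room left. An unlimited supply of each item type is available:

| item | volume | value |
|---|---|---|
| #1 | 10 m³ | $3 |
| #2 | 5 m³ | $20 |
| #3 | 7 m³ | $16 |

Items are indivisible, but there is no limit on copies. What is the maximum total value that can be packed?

$160

Best value-per-unit is #2 at 20/5, and filling with it alone uses volume 8×5=40. No mix of the others beats 8×20 = 160.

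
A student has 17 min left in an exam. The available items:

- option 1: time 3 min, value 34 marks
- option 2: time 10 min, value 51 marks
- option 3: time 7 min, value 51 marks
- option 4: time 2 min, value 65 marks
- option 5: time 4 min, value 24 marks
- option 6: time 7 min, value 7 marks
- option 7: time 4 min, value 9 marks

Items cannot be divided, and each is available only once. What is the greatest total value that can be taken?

This is a 0/1 knapsack; check combinations near the capacity.
- option 1+option 3+option 4+option 5: time 3+7+2+4=16, value 34+51+65+24=174
- option 1+option 3+option 4+option 7: time 3+7+2+4=16, value 34+51+65+9=159
- option 1+option 3+option 4: time 3+7+2=12, value 34+51+65=150
- option 1+option 2+option 4: time 3+10+2=15, value 34+51+65=150
- option 3+option 4+option 5+option 7: time 7+2+4+4=17, value 51+65+24+9=149
Best: 174 marks.

174 marks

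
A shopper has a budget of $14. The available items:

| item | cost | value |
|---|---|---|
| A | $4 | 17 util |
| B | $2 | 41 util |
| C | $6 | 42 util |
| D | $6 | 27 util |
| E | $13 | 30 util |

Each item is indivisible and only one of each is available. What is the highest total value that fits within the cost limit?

Check high-value combinations within $14:
- B+C+D: cost 2+6+6=14, value 41+42+27=110
- A+B+C: cost 4+2+6=12, value 17+41+42=100
- A+B+D: cost 4+2+6=12, value 17+41+27=85
- B+C: cost 2+6=8, value 41+42=83
- C+D: cost 6+6=12, value 42+27=69
Best: 110 util.

110 util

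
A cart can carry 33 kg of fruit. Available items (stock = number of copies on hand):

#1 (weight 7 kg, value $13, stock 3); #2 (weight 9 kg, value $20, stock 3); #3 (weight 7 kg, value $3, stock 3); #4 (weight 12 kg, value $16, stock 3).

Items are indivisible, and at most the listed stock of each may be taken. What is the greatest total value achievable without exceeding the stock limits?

$66

Top feasible selections:
- 2×#1 + 2×#2: weight 32, value 66
- 3×#2: weight 27, value 60
- 3×#1 + 1×#2: weight 30, value 59
Best: $66.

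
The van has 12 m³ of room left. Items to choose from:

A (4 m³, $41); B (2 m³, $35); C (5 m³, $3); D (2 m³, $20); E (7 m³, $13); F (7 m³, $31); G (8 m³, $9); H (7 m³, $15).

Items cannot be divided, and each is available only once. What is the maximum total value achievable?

This is a 0/1 knapsack; check combinations near the capacity.
- A+B+D: volume 4+2+2=8, value 41+35+20=96
- B+D+F: volume 2+2+7=11, value 35+20+31=86
- A+B+C: volume 4+2+5=11, value 41+35+3=79
- A+B: volume 4+2=6, value 41+35=76
- A+F: volume 4+7=11, value 41+31=72
Best: $96.

$96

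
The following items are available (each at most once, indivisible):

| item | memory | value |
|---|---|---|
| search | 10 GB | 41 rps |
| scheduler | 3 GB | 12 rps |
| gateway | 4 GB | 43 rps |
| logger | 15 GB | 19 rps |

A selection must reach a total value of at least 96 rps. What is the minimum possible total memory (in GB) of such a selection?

17

Subsets with value ≥ 96, sorted by total memory:
- search+scheduler+gateway: memory 17, value 96
- search+gateway+logger: memory 29, value 103
- search+scheduler+gateway+logger: memory 32, value 115
Minimum memory: 17 GB.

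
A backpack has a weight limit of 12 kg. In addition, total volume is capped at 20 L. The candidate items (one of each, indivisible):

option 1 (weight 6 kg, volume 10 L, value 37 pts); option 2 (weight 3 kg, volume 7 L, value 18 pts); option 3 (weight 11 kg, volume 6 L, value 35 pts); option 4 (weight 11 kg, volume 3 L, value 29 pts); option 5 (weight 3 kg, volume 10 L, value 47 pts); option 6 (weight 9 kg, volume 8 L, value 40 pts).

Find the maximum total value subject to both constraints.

87 pts

Feasible sets respecting both limits:
- option 5+option 6: weight 12, volume 18, value 87
- option 1+option 5: weight 9, volume 20, value 84
- option 2+option 5: weight 6, volume 17, value 65
- option 2+option 6: weight 12, volume 15, value 58
Best: 87 pts.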